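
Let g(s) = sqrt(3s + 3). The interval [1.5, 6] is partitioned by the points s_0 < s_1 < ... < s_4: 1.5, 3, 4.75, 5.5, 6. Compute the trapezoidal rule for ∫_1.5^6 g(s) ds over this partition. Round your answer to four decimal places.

Subinterval widths: 1.5, 1.75, 0.75, 0.5.
g(1.5) ≈ 2.7386, g(3) ≈ 3.4641, g(4.75) ≈ 4.1533, g(5.5) ≈ 4.4159, g(6) ≈ 4.5826.
On each subinterval the trapezoid contributes (Δs_i/2)·[g(s_{i-1}) + g(s_i)].
Sum ≈ 16.7803.

16.7803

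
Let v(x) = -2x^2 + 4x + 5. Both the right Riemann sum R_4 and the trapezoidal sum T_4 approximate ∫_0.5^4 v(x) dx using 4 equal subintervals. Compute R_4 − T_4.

-7.65625

R_4 = -2.1328125.
T_4 = 5.5234375.
R_4 − T_4 = -7.65625.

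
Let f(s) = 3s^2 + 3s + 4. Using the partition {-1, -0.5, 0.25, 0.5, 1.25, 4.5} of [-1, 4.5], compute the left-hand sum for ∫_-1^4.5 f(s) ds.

50.78125

Subinterval widths: 0.5, 0.75, 0.25, 0.75, 3.25.
Left endpoints: -1, -0.5, 0.25, 0.5, 1.25.
f(-1) = 4, f(-0.5) = 3.25, f(0.25) = 4.9375, f(0.5) = 6.25, f(1.25) = 12.4375.
Sum = Σ Δs_i · f(s_i).
Sum = 50.78125.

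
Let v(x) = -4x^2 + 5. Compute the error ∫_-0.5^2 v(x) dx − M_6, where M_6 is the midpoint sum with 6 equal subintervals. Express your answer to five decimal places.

Exact integral: ∫_-0.5^2 v(x) dx ≈ 1.6666667.
M_6 ≈ 1.8113426.
Error ≈ 1.6666667 − 1.8113426 ≈ -0.14468.

-0.14468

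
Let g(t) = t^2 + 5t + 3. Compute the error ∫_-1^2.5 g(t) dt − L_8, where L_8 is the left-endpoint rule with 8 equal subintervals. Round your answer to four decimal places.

Exact integral: ∫_-1^2.5 g(t) dt ≈ 29.166667.
L_8 ≈ 24.301758.
Error ≈ 29.166667 − 24.301758 ≈ 4.8649.

4.8649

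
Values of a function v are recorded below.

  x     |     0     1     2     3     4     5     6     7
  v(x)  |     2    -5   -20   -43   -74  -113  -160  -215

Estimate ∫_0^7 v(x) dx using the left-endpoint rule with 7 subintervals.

Δx = 1.
Sum = 1·[2 + (-5) + (-20) + (-43) + (-74) + (-113) + (-160)] = -413.

-413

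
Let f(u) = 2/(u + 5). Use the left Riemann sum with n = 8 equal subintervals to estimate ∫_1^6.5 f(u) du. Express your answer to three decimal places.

Δu = (6.5 − 1)/8 = 0.6875.
Left endpoints: 1, 1.6875, 2.375, 3.0625, 3.75, 4.4375, 5.125, 5.8125.
f(1) = 1/3, f(1.6875) = 32/107, f(2.375) = 16/59, f(3.0625) = 32/129, f(3.75) = 8/35, f(4.4375) = 32/151, f(5.125) = 16/81, f(5.8125) = 32/173.
Sum = Δu · [f(1) + f(1.6875) + f(2.375) + ...].
Sum ≈ 1.358.

1.358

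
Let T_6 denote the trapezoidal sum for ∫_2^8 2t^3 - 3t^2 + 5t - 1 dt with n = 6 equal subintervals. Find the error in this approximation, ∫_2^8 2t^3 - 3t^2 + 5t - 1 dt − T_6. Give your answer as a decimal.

-27

Exact integral: ∫_2^8 f(t) dt = 1680.
T_6 = 1707.
Error = 1680 − 1707 = -27.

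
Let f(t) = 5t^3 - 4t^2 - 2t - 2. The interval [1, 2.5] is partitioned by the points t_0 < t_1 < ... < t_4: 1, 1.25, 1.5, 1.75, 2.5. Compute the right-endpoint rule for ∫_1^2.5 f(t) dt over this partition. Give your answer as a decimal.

37.328125

Subinterval widths: 0.25, 0.25, 0.25, 0.75.
Right endpoints: 1.25, 1.5, 1.75, 2.5.
f(1.25) = -0.984375, f(1.5) = 2.875, f(1.75) = 9.046875, f(2.5) = 46.125.
Sum = Σ Δt_i · f(t_i).
Sum = 37.328125.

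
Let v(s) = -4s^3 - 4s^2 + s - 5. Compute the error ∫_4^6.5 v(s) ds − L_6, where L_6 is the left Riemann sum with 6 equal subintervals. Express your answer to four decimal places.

-192.0284

Exact integral: ∫_4^6.5 v(s) ds ≈ -1809.270833.
L_6 ≈ -1617.242477.
Error ≈ -1809.270833 − (-1617.242477) ≈ -192.0284.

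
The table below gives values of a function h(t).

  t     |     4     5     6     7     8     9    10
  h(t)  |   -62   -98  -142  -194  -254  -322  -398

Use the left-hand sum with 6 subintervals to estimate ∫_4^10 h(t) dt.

-1072

Δt = 1.
Sum = 1·[(-62) + (-98) + (-142) + (-194) + (-254) + (-322)] = -1072.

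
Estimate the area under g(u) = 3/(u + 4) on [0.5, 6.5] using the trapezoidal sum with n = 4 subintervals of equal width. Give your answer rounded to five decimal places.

Δu = (6.5 − 0.5)/4 = 1.5.
g(0.5) = 2/3, g(2) = 0.5, g(3.5) = 0.4, g(5) = 1/3, g(6.5) = 2/7.
T_4 = (Δu/2)·[g(u_0) + 2g(u_1) + 2g(u_2) + 2g(u_3) + g(u_4)].
Sum ≈ 2.56429.

2.56429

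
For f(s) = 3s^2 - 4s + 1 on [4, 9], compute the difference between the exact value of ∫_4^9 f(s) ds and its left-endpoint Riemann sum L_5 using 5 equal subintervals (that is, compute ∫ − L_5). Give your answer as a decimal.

85

Exact integral: ∫_4^9 f(s) ds = 540.
L_5 = 455.
Error = 540 − 455 = 85.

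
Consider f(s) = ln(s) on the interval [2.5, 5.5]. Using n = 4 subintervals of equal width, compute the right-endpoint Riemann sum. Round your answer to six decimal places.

4.370882

Δs = (5.5 − 2.5)/4 = 0.75.
Right endpoints: 3.25, 4, 4.75, 5.5.
f(3.25) ≈ 1.178655, f(4) ≈ 1.386294, f(4.75) ≈ 1.558145, f(5.5) ≈ 1.704748.
Sum = Δs · [f(3.25) + f(4) + f(4.75) + f(5.5)].
Sum ≈ 4.370882.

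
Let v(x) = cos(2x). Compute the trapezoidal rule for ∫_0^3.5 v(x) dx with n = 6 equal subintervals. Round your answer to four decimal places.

Δx = (3.5 − 0)/6 = 7/12.
v(0) ≈ 1.0000, v(7/12) ≈ 0.3932, v(7/6) ≈ -0.6908, v(1.75) ≈ -0.9365, v(7/3) ≈ -0.0457, v(35/12) ≈ 0.9005, v(3.5) ≈ 0.7539.
T_6 = (Δx/2)·[v(x_0) + 2v(x_1) + ... + 2v(x_{5}) + v(x_6)].
Sum ≈ 0.2904.

0.2904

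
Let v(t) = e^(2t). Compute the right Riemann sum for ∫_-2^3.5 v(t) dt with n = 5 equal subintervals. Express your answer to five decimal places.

Δt = (3.5 − (-2))/5 = 1.1.
Right endpoints: -0.9, 0.2, 1.3, 2.4, 3.5.
v(-0.9) ≈ 0.16530, v(0.2) ≈ 1.49182, v(1.3) ≈ 13.46374, v(2.4) ≈ 121.51042, v(3.5) ≈ 1096.63316.
Sum = Δt · [v(-0.9) + v(0.2) + v(1.3) + v(2.4) + v(3.5)].
Sum ≈ 1356.59088.

1356.59088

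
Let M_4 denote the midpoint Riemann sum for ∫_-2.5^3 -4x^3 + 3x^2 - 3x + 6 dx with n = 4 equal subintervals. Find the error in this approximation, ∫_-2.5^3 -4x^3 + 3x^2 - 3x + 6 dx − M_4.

0

Exact integral: ∫_-2.5^3 f(x) dx = 29.5625.
M_4 = 29.5625.
Error = 29.5625 − 29.5625 = 0.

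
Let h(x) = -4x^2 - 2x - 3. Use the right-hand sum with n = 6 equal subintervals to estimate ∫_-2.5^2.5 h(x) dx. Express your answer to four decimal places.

-63.1481

Δx = (2.5 − (-2.5))/6 = 5/6.
Right endpoints: -5/3, -5/6, 0, 5/6, 5/3, 2.5.
h(-5/3) = -97/9, h(-5/6) = -37/9, h(0) = -3, h(5/6) = -67/9, h(5/3) = -157/9, h(2.5) = -33.
Sum = Δx · [h(-5/3) + h(-5/6) + h(0) + ...].
Sum ≈ -63.1481.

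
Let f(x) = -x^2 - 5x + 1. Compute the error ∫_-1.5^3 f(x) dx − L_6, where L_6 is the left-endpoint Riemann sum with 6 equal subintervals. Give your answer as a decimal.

-10.546875

Exact integral: ∫_-1.5^3 f(x) dx = -22.5.
L_6 = -11.953125.
Error = -22.5 − (-11.953125) = -10.546875.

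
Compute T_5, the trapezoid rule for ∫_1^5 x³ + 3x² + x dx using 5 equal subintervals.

Δx = (5 − 1)/5 = 0.8.
f(1) = 5, f(1.8) = 17.352, f(2.6) = 40.456, f(3.4) = 77.384, f(4.2) = 131.208, f(5) = 205.
T_5 = (Δx/2)·[f(x_0) + 2f(x_1) + ... + 2f(x_{4}) + f(x_5)].
Sum = 297.12.

297.12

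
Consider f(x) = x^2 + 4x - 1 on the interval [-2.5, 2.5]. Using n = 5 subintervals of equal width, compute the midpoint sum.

5

Δx = (2.5 − (-2.5))/5 = 1.
Midpoints: -2, -1, 0, 1, 2.
f(-2) = -5, f(-1) = -4, f(0) = -1, f(1) = 4, f(2) = 11.
Sum = Δx · [f(-2) + f(-1) + f(0) + f(1) + f(2)].
Sum = 5.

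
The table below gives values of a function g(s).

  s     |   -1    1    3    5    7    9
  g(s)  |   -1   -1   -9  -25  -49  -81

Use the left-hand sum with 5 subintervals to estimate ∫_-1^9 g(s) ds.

Δs = 2.
Sum = 2·[(-1) + (-1) + (-9) + (-25) + (-49)] = -170.

-170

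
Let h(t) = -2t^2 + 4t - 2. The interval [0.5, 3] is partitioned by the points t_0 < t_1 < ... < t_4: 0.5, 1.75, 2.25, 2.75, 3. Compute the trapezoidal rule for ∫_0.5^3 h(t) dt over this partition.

Subinterval widths: 1.25, 0.5, 0.5, 0.25.
h(0.5) = -0.5, h(1.75) = -1.125, h(2.25) = -3.125, h(2.75) = -6.125, h(3) = -8.
On each subinterval the trapezoid contributes (Δt_i/2)·[h(t_{i-1}) + h(t_i)].
Sum = -6.15625.

-6.15625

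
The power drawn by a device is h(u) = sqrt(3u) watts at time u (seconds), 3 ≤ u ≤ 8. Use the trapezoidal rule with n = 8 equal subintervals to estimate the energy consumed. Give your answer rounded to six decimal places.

20.121590

Δu = (8 − 3)/8 = 0.625.
h(3) ≈ 3.000000, h(3.625) ≈ 3.297726, h(4.25) ≈ 3.570714, h(4.875) ≈ 3.824265, h(5.5) ≈ 4.062019, h(6.125) ≈ 4.286607, h(6.75) ≈ 4.500000, h(7.375) ≈ 4.703722, h(8) ≈ 4.898979.
T_8 = (Δu/2)·[h(u_0) + 2h(u_1) + ... + 2h(u_{7}) + h(u_8)].
Sum ≈ 20.121590.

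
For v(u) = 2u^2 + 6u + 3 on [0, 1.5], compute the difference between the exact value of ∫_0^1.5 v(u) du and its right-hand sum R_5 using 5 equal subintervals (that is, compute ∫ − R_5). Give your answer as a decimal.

Exact integral: ∫_0^1.5 v(u) du = 13.5.
R_5 = 15.57.
Error = 13.5 − 15.57 = -2.07.

-2.07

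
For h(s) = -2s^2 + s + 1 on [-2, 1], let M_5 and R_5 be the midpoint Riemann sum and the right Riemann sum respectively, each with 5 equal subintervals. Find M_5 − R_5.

M_5 = -4.32.
R_5 = -2.16.
M_5 − R_5 = -2.16.

-2.16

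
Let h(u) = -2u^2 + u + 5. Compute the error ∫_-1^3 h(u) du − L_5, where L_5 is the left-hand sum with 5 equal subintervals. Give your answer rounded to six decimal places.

Exact integral: ∫_-1^3 h(u) du ≈ 5.33333333.
L_5 = 9.28.
Error ≈ 5.33333333 − 9.28 ≈ -3.946667.

-3.946667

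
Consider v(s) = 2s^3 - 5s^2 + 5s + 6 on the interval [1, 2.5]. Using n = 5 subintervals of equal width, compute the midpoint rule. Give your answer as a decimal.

16.719375

Δs = (2.5 − 1)/5 = 0.3.
Midpoints: 1.15, 1.45, 1.75, 2.05, 2.35.
v(1.15) = 8.17925, v(1.45) = 8.83475, v(1.75) = 10.15625, v(2.05) = 12.46775, v(2.35) = 16.09325.
Sum = Δs · [v(1.15) + v(1.45) + v(1.75) + v(2.05) + v(2.35)].
Sum = 16.719375.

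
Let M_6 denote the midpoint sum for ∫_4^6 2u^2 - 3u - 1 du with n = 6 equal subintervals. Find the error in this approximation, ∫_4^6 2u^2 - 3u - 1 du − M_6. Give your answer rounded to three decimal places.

0.037

Exact integral: ∫_4^6 f(u) du ≈ 69.33333.
M_6 ≈ 69.29630.
Error ≈ 69.33333 − 69.29630 ≈ 0.037.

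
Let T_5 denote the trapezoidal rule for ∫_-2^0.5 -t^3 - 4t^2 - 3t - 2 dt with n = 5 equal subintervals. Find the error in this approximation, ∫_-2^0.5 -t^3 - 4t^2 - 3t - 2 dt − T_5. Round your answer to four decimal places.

0.1823

Exact integral: ∫_-2^0.5 f(t) dt ≈ -6.223958.
T_5 = -6.40625.
Error ≈ -6.223958 − (-6.40625) ≈ 0.1823.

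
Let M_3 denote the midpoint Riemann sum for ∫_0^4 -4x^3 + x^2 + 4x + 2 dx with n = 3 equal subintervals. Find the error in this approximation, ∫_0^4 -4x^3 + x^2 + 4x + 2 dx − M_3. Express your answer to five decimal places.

-13.62963

Exact integral: ∫_0^4 f(x) dx ≈ -194.6666667.
M_3 ≈ -181.0370370.
Error ≈ -194.6666667 − (-181.0370370) ≈ -13.62963.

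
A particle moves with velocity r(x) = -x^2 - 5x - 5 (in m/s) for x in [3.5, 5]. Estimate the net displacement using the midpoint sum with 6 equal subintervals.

-66.7421875

Δx = (5 − 3.5)/6 = 0.25.
Midpoints: 3.625, 3.875, 4.125, 4.375, 4.625, 4.875.
r(3.625) = -36.265625, r(3.875) = -39.390625, r(4.125) = -42.640625, r(4.375) = -46.015625, r(4.625) = -49.515625, r(4.875) = -53.140625.
Sum = Δx · [r(3.625) + r(3.875) + r(4.125) + ...].
Sum = -66.7421875.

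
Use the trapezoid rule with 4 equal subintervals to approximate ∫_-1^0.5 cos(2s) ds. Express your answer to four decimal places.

0.8340

Δs = (0.5 − (-1))/4 = 0.375.
f(-1) ≈ -0.4161, f(-0.625) ≈ 0.3153, f(-0.25) ≈ 0.8776, f(0.125) ≈ 0.9689, f(0.5) ≈ 0.5403.
T_4 = (Δs/2)·[f(s_0) + 2f(s_1) + 2f(s_2) + 2f(s_3) + f(s_4)].
Sum ≈ 0.8340.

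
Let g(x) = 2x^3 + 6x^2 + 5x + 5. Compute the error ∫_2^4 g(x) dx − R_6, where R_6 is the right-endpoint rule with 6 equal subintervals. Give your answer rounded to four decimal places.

Exact integral: ∫_2^4 g(x) dx = 272.
R_6 ≈ 305.222222.
Error ≈ 272 − 305.222222 ≈ -33.2222.

-33.2222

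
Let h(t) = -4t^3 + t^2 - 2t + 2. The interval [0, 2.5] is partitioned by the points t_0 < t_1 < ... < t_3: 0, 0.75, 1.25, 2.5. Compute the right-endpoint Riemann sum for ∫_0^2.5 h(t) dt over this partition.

Subinterval widths: 0.75, 0.5, 1.25.
Right endpoints: 0.75, 1.25, 2.5.
h(0.75) = -0.625, h(1.25) = -6.75, h(2.5) = -59.25.
Sum = Σ Δt_i · h(t_i).
Sum = -77.90625.

-77.90625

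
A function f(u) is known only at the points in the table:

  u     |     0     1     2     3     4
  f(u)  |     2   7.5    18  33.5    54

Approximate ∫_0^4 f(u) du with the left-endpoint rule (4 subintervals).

Δu = 1.
Sum = 1·[2 + 7.5 + 18 + 33.5] = 61.

61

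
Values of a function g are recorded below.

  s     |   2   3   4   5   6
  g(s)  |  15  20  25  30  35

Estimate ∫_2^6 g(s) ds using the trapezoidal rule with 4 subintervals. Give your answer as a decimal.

Δs = 1.
T_4 = (1/2)·[15 + 2·20 + 2·25 + 2·30 + 35] = 100.

100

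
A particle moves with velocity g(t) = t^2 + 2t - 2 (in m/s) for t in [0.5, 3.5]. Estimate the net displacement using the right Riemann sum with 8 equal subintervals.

23.6953125

Δt = (3.5 − 0.5)/8 = 0.375.
Right endpoints: 0.875, 1.25, 1.625, 2, 2.375, 2.75, 3.125, 3.5.
g(0.875) = 0.515625, g(1.25) = 2.0625, g(1.625) = 3.890625, g(2) = 6, g(2.375) = 8.390625, g(2.75) = 11.0625, g(3.125) = 14.015625, g(3.5) = 17.25.
Sum = Δt · [g(0.875) + g(1.25) + g(1.625) + ...].
Sum = 23.6953125.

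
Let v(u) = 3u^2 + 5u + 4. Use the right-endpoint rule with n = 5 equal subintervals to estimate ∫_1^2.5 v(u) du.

37.305

Δu = (2.5 − 1)/5 = 0.3.
Right endpoints: 1.3, 1.6, 1.9, 2.2, 2.5.
v(1.3) = 15.57, v(1.6) = 19.68, v(1.9) = 24.33, v(2.2) = 29.52, v(2.5) = 35.25.
Sum = Δu · [v(1.3) + v(1.6) + v(1.9) + v(2.2) + v(2.5)].
Sum = 37.305.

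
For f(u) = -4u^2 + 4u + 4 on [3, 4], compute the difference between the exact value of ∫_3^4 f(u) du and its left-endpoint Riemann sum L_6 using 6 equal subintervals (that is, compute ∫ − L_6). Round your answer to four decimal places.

-1.9815

Exact integral: ∫_3^4 f(u) du ≈ -31.333333.
L_6 ≈ -29.351852.
Error ≈ -31.333333 − (-29.351852) ≈ -1.9815.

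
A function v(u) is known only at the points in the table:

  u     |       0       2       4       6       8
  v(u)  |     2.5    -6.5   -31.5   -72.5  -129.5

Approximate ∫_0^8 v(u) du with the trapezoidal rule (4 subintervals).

-348

Δu = 2.
T_4 = (2/2)·[2.5 + 2·(-6.5) + 2·(-31.5) + 2·(-72.5) + (-129.5)] = -348.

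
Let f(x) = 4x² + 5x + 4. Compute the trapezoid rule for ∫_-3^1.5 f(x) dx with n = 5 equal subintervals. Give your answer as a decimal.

Δx = (1.5 − (-3))/5 = 0.9.
f(-3) = 25, f(-2.1) = 11.14, f(-1.2) = 3.76, f(-0.3) = 2.86, f(0.6) = 8.44, f(1.5) = 20.5.
T_5 = (Δx/2)·[f(x_0) + 2f(x_1) + ... + 2f(x_{4}) + f(x_5)].
Sum = 44.055.

44.055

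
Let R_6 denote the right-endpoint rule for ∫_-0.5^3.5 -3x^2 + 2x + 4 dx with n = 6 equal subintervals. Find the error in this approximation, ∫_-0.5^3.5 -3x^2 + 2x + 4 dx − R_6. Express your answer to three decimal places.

Exact integral: ∫_-0.5^3.5 f(x) dx = -15.
R_6 ≈ -25.22222.
Error ≈ -15 − (-25.22222) ≈ 10.222.

10.222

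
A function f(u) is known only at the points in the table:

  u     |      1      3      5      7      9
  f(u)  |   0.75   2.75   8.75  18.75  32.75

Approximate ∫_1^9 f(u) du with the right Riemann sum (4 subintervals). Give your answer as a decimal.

126

Δu = 2.
Sum = 2·[2.75 + 8.75 + 18.75 + 32.75] = 126.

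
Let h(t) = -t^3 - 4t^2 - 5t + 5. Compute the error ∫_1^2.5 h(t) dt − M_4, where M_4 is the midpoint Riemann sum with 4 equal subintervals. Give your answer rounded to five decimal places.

-0.16260

Exact integral: ∫_1^2.5 h(t) dt = -34.640625.
M_4 ≈ -34.4780273.
Error ≈ -34.640625 − (-34.4780273) ≈ -0.16260.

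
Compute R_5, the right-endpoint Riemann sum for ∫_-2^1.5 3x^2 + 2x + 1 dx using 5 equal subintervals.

Δx = (1.5 − (-2))/5 = 0.7.
Right endpoints: -1.3, -0.6, 0.1, 0.8, 1.5.
f(-1.3) = 3.47, f(-0.6) = 0.88, f(0.1) = 1.23, f(0.8) = 4.52, f(1.5) = 10.75.
Sum = Δx · [f(-1.3) + f(-0.6) + f(0.1) + f(0.8) + f(1.5)].
Sum = 14.595.

14.595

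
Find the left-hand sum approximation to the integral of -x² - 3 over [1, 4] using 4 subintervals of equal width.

-24.65625

Δx = (4 − 1)/4 = 0.75.
Left endpoints: 1, 1.75, 2.5, 3.25.
f(1) = -4, f(1.75) = -6.0625, f(2.5) = -9.25, f(3.25) = -13.5625.
Sum = Δx · [f(1) + f(1.75) + f(2.5) + f(3.25)].
Sum = -24.65625.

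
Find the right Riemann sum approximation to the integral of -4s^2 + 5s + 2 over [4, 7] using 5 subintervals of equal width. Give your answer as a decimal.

Δs = (7 − 4)/5 = 0.6.
Right endpoints: 4.6, 5.2, 5.8, 6.4, 7.
f(4.6) = -59.64, f(5.2) = -80.16, f(5.8) = -103.56, f(6.4) = -129.84, f(7) = -159.
Sum = Δs · [f(4.6) + f(5.2) + f(5.8) + f(6.4) + f(7)].
Sum = -319.32.

-319.32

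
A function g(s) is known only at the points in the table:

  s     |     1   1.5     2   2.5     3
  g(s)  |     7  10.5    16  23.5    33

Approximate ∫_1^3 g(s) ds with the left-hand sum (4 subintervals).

Δs = 0.5.
Sum = 0.5·[7 + 10.5 + 16 + 23.5] = 28.5.

28.5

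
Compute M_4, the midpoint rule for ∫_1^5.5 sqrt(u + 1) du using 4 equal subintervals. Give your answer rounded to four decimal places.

9.1704

Δu = (5.5 − 1)/4 = 1.125.
Midpoints: 1.5625, 2.6875, 3.8125, 4.9375.
f(1.5625) ≈ 1.6008, f(2.6875) ≈ 1.9203, f(3.8125) ≈ 2.1937, f(4.9375) ≈ 2.4367.
Sum = Δu · [f(1.5625) + f(2.6875) + f(3.8125) + f(4.9375)].
Sum ≈ 9.1704.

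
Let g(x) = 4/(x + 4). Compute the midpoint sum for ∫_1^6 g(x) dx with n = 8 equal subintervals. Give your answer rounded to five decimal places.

Δx = (6 − 1)/8 = 0.625.
Midpoints: 1.3125, 1.9375, 2.5625, 3.1875, 3.8125, 4.4375, 5.0625, 5.6875.
g(1.3125) = 64/85, g(1.9375) = 64/95, g(2.5625) = 64/105, g(3.1875) = 64/115, g(3.8125) = 0.512, g(4.4375) = 64/135, g(5.0625) = 64/145, g(5.6875) = 64/155.
Sum = Δx · [g(1.3125) + g(1.9375) + g(2.5625) + ...].
Sum ≈ 2.77064.

2.77064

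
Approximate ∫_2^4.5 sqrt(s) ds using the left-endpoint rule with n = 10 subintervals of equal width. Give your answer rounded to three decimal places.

4.389

Δs = (4.5 − 2)/10 = 0.25.
Left endpoints: 2, 2.25, 2.5, 2.75, 3, 3.25, 3.5, 3.75, 4, 4.25.
f(2) ≈ 1.414, f(2.25) ≈ 1.500, f(2.5) ≈ 1.581, f(2.75) ≈ 1.658, f(3) ≈ 1.732, f(3.25) ≈ 1.803, f(3.5) ≈ 1.871, f(3.75) ≈ 1.936, f(4) ≈ 2.000, f(4.25) ≈ 2.062.
Sum = Δs · [f(2) + f(2.25) + f(2.5) + ...].
Sum ≈ 4.389.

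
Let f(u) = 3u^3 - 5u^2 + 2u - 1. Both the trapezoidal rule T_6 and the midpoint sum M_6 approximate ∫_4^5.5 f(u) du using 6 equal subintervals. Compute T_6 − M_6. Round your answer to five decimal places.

0.88477

T_6 = 337.01171875.
M_6 ≈ 336.1269531.
T_6 − M_6 ≈ 0.88477.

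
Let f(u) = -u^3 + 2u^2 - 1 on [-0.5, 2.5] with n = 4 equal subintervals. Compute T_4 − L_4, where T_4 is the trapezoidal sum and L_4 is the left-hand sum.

-1.40625

T_4 = -2.53125.
L_4 = -1.125.
T_4 − L_4 = -1.40625.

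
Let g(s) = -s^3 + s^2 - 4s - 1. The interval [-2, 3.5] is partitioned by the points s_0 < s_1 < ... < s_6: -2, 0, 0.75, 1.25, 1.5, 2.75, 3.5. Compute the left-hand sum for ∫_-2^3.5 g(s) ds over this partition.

4.640625

Subinterval widths: 2, 0.75, 0.5, 0.25, 1.25, 0.75.
Left endpoints: -2, 0, 0.75, 1.25, 1.5, 2.75.
g(-2) = 19, g(0) = -1, g(0.75) = -3.859375, g(1.25) = -6.390625, g(1.5) = -8.125, g(2.75) = -25.234375.
Sum = Σ Δs_i · g(s_i).
Sum = 4.640625.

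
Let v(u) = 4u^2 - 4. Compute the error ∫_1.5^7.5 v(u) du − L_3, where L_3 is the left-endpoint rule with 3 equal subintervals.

200

Exact integral: ∫_1.5^7.5 v(u) du = 534.
L_3 = 334.
Error = 534 − 334 = 200.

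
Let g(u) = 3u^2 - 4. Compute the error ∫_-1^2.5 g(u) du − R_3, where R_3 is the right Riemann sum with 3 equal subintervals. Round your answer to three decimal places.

Exact integral: ∫_-1^2.5 g(u) du = 2.625.
R_3 ≈ 14.19444.
Error ≈ 2.625 − 14.19444 ≈ -11.569.

-11.569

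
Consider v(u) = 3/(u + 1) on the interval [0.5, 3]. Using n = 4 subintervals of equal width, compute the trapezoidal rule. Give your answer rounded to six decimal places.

2.979102

Δu = (3 − 0.5)/4 = 0.625.
v(0.5) = 2, v(1.125) = 24/17, v(1.75) = 12/11, v(2.375) = 8/9, v(3) = 0.75.
T_4 = (Δu/2)·[v(u_0) + 2v(u_1) + 2v(u_2) + 2v(u_3) + v(u_4)].
Sum ≈ 2.979102.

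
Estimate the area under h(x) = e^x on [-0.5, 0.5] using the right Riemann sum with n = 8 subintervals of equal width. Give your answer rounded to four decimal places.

Δx = (0.5 − (-0.5))/8 = 0.125.
Right endpoints: -0.375, -0.25, -0.125, 0, 0.125, 0.25, 0.375, 0.5.
h(-0.375) ≈ 0.6873, h(-0.25) ≈ 0.7788, h(-0.125) ≈ 0.8825, h(0) ≈ 1.0000, h(0.125) ≈ 1.1331, h(0.25) ≈ 1.2840, h(0.375) ≈ 1.4550, h(0.5) ≈ 1.6487.
Sum = Δx · [h(-0.375) + h(-0.25) + h(-0.125) + ...].
Sum ≈ 1.1087.

1.1087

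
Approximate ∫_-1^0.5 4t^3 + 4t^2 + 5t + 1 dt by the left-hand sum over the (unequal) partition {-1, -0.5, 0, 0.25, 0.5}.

-1.609375

Subinterval widths: 0.5, 0.5, 0.25, 0.25.
Left endpoints: -1, -0.5, 0, 0.25.
f(-1) = -4, f(-0.5) = -1, f(0) = 1, f(0.25) = 2.5625.
Sum = Σ Δt_i · f(t_i).
Sum = -1.609375.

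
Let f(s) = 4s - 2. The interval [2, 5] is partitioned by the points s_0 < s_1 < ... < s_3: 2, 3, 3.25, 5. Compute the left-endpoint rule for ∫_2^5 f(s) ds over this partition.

Subinterval widths: 1, 0.25, 1.75.
Left endpoints: 2, 3, 3.25.
f(2) = 6, f(3) = 10, f(3.25) = 11.
Sum = Σ Δs_i · f(s_i).
Sum = 27.75.

27.75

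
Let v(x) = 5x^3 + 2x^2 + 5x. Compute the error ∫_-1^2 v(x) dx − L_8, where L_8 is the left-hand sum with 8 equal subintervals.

11.70703125

Exact integral: ∫_-1^2 v(x) dx = 32.25.
L_8 = 20.54296875.
Error = 32.25 − 20.54296875 = 11.70703125.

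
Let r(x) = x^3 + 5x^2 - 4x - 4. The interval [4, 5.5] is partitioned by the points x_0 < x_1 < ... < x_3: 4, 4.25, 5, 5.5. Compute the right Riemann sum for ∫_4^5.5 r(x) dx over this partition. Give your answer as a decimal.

Subinterval widths: 0.25, 0.75, 0.5.
Right endpoints: 4.25, 5, 5.5.
r(4.25) = 146.078125, r(5) = 226, r(5.5) = 291.625.
Sum = Σ Δx_i · r(x_i).
Sum = 351.83203125.

351.83203125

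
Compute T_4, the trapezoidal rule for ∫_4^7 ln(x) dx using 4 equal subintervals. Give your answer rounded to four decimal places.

Δx = (7 − 4)/4 = 0.75.
f(4) ≈ 1.3863, f(4.75) ≈ 1.5581, f(5.5) ≈ 1.7047, f(6.25) ≈ 1.8326, f(7) ≈ 1.9459.
T_4 = (Δx/2)·[f(x_0) + 2f(x_1) + 2f(x_2) + 2f(x_3) + f(x_4)].
Sum ≈ 5.0712.

5.0712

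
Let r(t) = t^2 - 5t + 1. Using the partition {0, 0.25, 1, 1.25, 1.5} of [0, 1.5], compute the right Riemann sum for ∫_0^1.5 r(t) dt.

-4.28125

Subinterval widths: 0.25, 0.75, 0.25, 0.25.
Right endpoints: 0.25, 1, 1.25, 1.5.
r(0.25) = -0.1875, r(1) = -3, r(1.25) = -3.6875, r(1.5) = -4.25.
Sum = Σ Δt_i · r(t_i).
Sum = -4.28125.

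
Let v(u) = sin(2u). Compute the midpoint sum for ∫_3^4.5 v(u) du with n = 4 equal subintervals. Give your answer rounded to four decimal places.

Δu = (4.5 − 3)/4 = 0.375.
Midpoints: 3.1875, 3.5625, 3.9375, 4.3125.
v(3.1875) ≈ 0.0917, v(3.5625) ≈ 0.7459, v(3.9375) ≈ 0.9998, v(4.3125) ≈ 0.7172.
Sum = Δu · [v(3.1875) + v(3.5625) + v(3.9375) + v(4.3125)].
Sum ≈ 0.9579.

0.9579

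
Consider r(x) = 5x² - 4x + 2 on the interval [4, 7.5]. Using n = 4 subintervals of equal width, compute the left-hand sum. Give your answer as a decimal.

Δx = (7.5 − 4)/4 = 0.875.
Left endpoints: 4, 4.875, 5.75, 6.625.
r(4) = 66, r(4.875) = 101.328125, r(5.75) = 144.3125, r(6.625) = 194.953125.
Sum = Δx · [r(4) + r(4.875) + r(5.75) + r(6.625)].
Sum = 443.26953125.

443.26953125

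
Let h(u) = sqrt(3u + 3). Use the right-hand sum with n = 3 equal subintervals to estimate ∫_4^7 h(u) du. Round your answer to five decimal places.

Δu = (7 − 4)/3 = 1.
Right endpoints: 5, 6, 7.
h(5) ≈ 4.24264, h(6) ≈ 4.58258, h(7) ≈ 4.89898.
Sum = Δu · [h(5) + h(6) + h(7)].
Sum ≈ 13.72420.

13.72420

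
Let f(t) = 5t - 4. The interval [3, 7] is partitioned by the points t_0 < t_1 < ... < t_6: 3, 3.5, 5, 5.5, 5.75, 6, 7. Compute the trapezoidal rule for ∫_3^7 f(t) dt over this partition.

Subinterval widths: 0.5, 1.5, 0.5, 0.25, 0.25, 1.
f(3) = 11, f(3.5) = 13.5, f(5) = 21, f(5.5) = 23.5, f(5.75) = 24.75, f(6) = 26, f(7) = 31.
On each subinterval the trapezoid contributes (Δt_i/2)·[f(t_{i-1}) + f(t_i)].
Sum = 84.

84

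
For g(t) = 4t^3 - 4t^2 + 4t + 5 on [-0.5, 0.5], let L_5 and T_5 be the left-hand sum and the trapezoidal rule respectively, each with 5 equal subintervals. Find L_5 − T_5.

L_5 = 4.14.
T_5 = 4.64.
L_5 − T_5 = -0.5.

-0.5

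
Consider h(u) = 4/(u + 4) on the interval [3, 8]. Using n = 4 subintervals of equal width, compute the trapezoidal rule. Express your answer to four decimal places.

2.1630

Δu = (8 − 3)/4 = 1.25.
h(3) = 4/7, h(4.25) = 16/33, h(5.5) = 8/19, h(6.75) = 16/43, h(8) = 1/3.
T_4 = (Δu/2)·[h(u_0) + 2h(u_1) + 2h(u_2) + 2h(u_3) + h(u_4)].
Sum ≈ 2.1630.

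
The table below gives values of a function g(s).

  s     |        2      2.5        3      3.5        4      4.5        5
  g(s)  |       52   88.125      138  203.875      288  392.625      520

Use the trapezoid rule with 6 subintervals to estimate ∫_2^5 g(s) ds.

698.3125

Δs = 0.5.
T_6 = (0.5/2)·[52 + 2·88.125 + 2·138 + 2·203.875 + 2·288 + 2·392.625 + 520] = 698.3125.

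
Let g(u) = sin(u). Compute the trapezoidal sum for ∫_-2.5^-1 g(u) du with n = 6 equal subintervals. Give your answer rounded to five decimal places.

-1.33445

Δu = (-1 − (-2.5))/6 = 0.25.
g(-2.5) ≈ -0.59847, g(-2.25) ≈ -0.77807, g(-2) ≈ -0.90930, g(-1.75) ≈ -0.98399, g(-1.5) ≈ -0.99749, g(-1.25) ≈ -0.94898, g(-1) ≈ -0.84147.
T_6 = (Δu/2)·[g(u_0) + 2g(u_1) + ... + 2g(u_{5}) + g(u_6)].
Sum ≈ -1.33445.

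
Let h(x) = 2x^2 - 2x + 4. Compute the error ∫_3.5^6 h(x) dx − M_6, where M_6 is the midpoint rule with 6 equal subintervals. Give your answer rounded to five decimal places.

Exact integral: ∫_3.5^6 h(x) dx ≈ 101.6666667.
M_6 ≈ 101.5943287.
Error ≈ 101.6666667 − 101.5943287 ≈ 0.07234.

0.07234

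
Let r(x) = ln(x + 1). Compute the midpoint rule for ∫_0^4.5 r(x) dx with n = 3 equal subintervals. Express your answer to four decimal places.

Δx = (4.5 − 0)/3 = 1.5.
Midpoints: 0.75, 2.25, 3.75.
r(0.75) ≈ 0.5596, r(2.25) ≈ 1.1787, r(3.75) ≈ 1.5581.
Sum = Δx · [r(0.75) + r(2.25) + r(3.75)].
Sum ≈ 4.9446.

4.9446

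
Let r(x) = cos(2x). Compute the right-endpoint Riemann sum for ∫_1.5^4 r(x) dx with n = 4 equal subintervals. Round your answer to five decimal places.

Δx = (4 − 1.5)/4 = 0.625.
Right endpoints: 2.125, 2.75, 3.375, 4.
r(2.125) ≈ -0.44609, r(2.75) ≈ 0.70867, r(3.375) ≈ 0.89301, r(4) ≈ -0.14550.
Sum = Δx · [r(2.125) + r(2.75) + r(3.375) + r(4)].
Sum ≈ 0.63131.

0.63131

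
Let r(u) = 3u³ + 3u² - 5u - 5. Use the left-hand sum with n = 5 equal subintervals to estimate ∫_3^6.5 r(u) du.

Δu = (6.5 − 3)/5 = 0.7.
Left endpoints: 3, 3.7, 4.4, 5.1, 5.8.
r(3) = 88, r(3.7) = 169.529, r(4.4) = 286.632, r(5.1) = 445.483, r(5.8) = 652.256.
Sum = Δu · [r(3) + r(3.7) + r(4.4) + r(5.1) + r(5.8)].
Sum = 1149.33.

1149.33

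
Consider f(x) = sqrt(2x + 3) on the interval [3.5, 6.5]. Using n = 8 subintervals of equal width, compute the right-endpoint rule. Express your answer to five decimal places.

10.94870

Δx = (6.5 − 3.5)/8 = 0.375.
Right endpoints: 3.875, 4.25, 4.625, 5, 5.375, 5.75, 6.125, 6.5.
f(3.875) ≈ 3.27872, f(4.25) ≈ 3.39116, f(4.625) ≈ 3.50000, f(5) ≈ 3.60555, f(5.375) ≈ 3.70810, f(5.75) ≈ 3.80789, f(6.125) ≈ 3.90512, f(6.5) ≈ 4.00000.
Sum = Δx · [f(3.875) + f(4.25) + f(4.625) + ...].
Sum ≈ 10.94870.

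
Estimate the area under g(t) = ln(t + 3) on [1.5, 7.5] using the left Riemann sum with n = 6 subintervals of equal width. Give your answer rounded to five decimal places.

Δt = (7.5 − 1.5)/6 = 1.
Left endpoints: 1.5, 2.5, 3.5, 4.5, 5.5, 6.5.
g(1.5) ≈ 1.50408, g(2.5) ≈ 1.70475, g(3.5) ≈ 1.87180, g(4.5) ≈ 2.01490, g(5.5) ≈ 2.14007, g(6.5) ≈ 2.25129.
Sum = Δt · [g(1.5) + g(2.5) + g(3.5) + ...].
Sum ≈ 11.48689.

11.48689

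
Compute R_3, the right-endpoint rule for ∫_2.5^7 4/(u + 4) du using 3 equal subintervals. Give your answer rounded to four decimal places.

1.9270

Δu = (7 − 2.5)/3 = 1.5.
Right endpoints: 4, 5.5, 7.
f(4) = 0.5, f(5.5) = 8/19, f(7) = 4/11.
Sum = Δu · [f(4) + f(5.5) + f(7)].
Sum ≈ 1.9270.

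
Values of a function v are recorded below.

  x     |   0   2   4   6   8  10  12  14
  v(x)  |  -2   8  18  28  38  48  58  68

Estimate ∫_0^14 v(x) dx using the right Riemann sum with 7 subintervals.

Δx = 2.
Sum = 2·[8 + 18 + 28 + 38 + 48 + 58 + 68] = 532.

532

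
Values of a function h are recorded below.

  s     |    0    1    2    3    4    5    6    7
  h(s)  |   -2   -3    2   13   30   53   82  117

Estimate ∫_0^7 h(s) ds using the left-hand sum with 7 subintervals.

Δs = 1.
Sum = 1·[(-2) + (-3) + 2 + 13 + 30 + 53 + 82] = 175.

175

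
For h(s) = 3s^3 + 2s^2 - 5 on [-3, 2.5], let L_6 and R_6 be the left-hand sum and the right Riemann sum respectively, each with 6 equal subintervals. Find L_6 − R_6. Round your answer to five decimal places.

L_6 ≈ -86.8175637.
R_6 ≈ 25.3595197.
L_6 − R_6 ≈ -112.17708.

-112.17708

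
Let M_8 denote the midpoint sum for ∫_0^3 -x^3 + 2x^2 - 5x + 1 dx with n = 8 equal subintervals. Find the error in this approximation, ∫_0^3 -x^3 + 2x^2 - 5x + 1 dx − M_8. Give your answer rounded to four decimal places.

-0.0879

Exact integral: ∫_0^3 f(x) dx = -21.75.
M_8 ≈ -21.662109.
Error ≈ -21.75 − (-21.662109) ≈ -0.0879.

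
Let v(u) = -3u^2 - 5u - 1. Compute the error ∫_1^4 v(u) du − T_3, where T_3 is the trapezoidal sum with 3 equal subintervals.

Exact integral: ∫_1^4 v(u) du = -103.5.
T_3 = -105.
Error = -103.5 − (-105) = 1.5.

1.5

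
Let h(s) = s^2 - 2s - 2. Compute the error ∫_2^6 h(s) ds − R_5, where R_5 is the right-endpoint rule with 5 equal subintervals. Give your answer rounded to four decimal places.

-10.0267

Exact integral: ∫_2^6 h(s) ds ≈ 29.333333.
R_5 = 39.36.
Error ≈ 29.333333 − 39.36 ≈ -10.0267.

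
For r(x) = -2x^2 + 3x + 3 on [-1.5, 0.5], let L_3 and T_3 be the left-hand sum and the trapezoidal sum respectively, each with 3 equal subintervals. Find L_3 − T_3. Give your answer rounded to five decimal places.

-3.33333

L_3 ≈ -2.9629630.
T_3 ≈ 0.3703704.
L_3 − T_3 ≈ -3.33333.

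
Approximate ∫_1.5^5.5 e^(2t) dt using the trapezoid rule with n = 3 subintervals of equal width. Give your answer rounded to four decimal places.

45861.9267

Δt = (5.5 − 1.5)/3 = 4/3.
f(1.5) ≈ 20.0855, f(17/6) ≈ 289.0694, f(25/6) ≈ 4160.2620, f(5.5) ≈ 59874.1417.
T_3 = (Δt/2)·[f(t_0) + 2f(t_1) + 2f(t_2) + f(t_3)].
Sum ≈ 45861.9267.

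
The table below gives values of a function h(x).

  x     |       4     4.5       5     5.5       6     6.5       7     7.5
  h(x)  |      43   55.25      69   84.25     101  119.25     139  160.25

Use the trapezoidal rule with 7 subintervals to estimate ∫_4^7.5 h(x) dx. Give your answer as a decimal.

334.6875

Δx = 0.5.
T_7 = (0.5/2)·[43 + 2·55.25 + 2·69 + 2·84.25 + 2·101 + 2·119.25 + 2·139 + 160.25] = 334.6875.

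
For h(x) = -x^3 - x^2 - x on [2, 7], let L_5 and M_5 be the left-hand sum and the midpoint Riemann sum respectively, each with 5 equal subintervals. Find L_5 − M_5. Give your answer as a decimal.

174.375

L_5 = -550.
M_5 = -724.375.
L_5 − M_5 = 174.375.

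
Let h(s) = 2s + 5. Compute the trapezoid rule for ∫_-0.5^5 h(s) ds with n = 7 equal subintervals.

52.25

Δs = (5 − (-0.5))/7 = 11/14.
h(-0.5) = 4, h(2/7) = 39/7, h(15/14) = 50/7, h(13/7) = 61/7, h(37/14) = 72/7, h(24/7) = 83/7, h(59/14) = 94/7, h(5) = 15.
T_7 = (Δs/2)·[h(s_0) + 2h(s_1) + ... + 2h(s_{6}) + h(s_7)].
Sum = 52.25.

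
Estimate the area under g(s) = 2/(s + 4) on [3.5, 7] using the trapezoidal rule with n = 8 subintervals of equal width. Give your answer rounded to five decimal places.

Δs = (7 − 3.5)/8 = 0.4375.
g(3.5) = 4/15, g(3.9375) = 32/127, g(4.375) = 16/67, g(4.8125) = 32/141, g(5.25) = 8/37, g(5.6875) = 32/155, g(6.125) = 16/81, g(6.5625) = 32/169, g(7) = 2/11.
T_8 = (Δs/2)·[g(s_0) + 2g(s_1) + ... + 2g(s_{7}) + g(s_8)].
Sum ≈ 0.76629.

0.76629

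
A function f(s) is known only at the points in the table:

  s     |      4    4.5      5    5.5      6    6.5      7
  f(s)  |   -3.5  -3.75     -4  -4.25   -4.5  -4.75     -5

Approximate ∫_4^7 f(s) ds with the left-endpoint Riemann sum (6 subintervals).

Δs = 0.5.
Sum = 0.5·[(-3.5) + (-3.75) + (-4) + (-4.25) + (-4.5) + (-4.75)] = -12.375.

-12.375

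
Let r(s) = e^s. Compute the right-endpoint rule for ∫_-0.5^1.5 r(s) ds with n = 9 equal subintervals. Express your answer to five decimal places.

4.32167

Δs = (1.5 − (-0.5))/9 = 2/9.
Right endpoints: -5/18, -1/18, 1/6, 7/18, 11/18, 5/6, 19/18, 23/18, 1.5.
r(-5/18) ≈ 0.75747, r(-1/18) ≈ 0.94596, r(1/6) ≈ 1.18136, r(7/18) ≈ 1.47534, r(11/18) ≈ 1.84248, r(5/6) ≈ 2.30098, r(19/18) ≈ 2.87357, r(23/18) ≈ 3.58866, r(1.5) ≈ 4.48169.
Sum = Δs · [r(-5/18) + r(-1/18) + r(1/6) + ...].
Sum ≈ 4.32167.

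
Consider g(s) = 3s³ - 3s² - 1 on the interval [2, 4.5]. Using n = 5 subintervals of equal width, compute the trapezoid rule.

Δs = (4.5 − 2)/5 = 0.5.
g(2) = 11, g(2.5) = 27.125, g(3) = 53, g(3.5) = 90.875, g(4) = 143, g(4.5) = 211.625.
T_5 = (Δs/2)·[g(s_0) + 2g(s_1) + ... + 2g(s_{4}) + g(s_5)].
Sum = 212.65625.

212.65625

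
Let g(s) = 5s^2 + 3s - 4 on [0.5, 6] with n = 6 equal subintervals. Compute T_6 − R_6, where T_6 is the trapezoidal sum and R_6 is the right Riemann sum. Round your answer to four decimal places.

T_6 ≈ 395.267940.
R_6 ≈ 484.757523.
T_6 − R_6 ≈ -89.4896.

-89.4896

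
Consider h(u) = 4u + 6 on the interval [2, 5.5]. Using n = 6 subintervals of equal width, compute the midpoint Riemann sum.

Δu = (5.5 − 2)/6 = 7/12.
Midpoints: 55/24, 2.875, 83/24, 97/24, 4.625, 125/24.
h(55/24) = 91/6, h(2.875) = 17.5, h(83/24) = 119/6, h(97/24) = 133/6, h(4.625) = 24.5, h(125/24) = 161/6.
Sum = Δu · [h(55/24) + h(2.875) + h(83/24) + ...].
Sum = 73.5.

73.5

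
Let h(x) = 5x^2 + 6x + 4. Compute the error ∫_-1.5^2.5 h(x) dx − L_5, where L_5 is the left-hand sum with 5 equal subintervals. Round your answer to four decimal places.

Exact integral: ∫_-1.5^2.5 h(x) dx ≈ 59.666667.
L_5 = 44.2.
Error ≈ 59.666667 − 44.2 ≈ 15.4667.

15.4667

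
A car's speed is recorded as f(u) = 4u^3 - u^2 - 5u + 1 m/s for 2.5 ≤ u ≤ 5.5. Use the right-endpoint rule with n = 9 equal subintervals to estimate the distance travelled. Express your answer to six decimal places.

Δu = (5.5 − 2.5)/9 = 1/3.
Right endpoints: 17/6, 19/6, 3.5, 23/6, 25/6, 4.5, 29/6, 31/6, 5.5.
f(17/6) = 7537/108, f(19/6) = 11033/108, f(3.5) = 142.75, f(23/6) = 20785/108, f(25/6) = 27233/108, f(4.5) = 322.75, f(29/6) = 43753/108, f(31/6) = 54017/108, f(5.5) = 608.75.
Sum = Δu · [f(17/6) + f(19/6) + f(3.5) + ...].
Sum ≈ 865.361111.

865.361111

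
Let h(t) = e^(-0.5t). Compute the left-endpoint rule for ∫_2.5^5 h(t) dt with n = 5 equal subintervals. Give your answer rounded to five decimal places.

Δt = (5 − 2.5)/5 = 0.5.
Left endpoints: 2.5, 3, 3.5, 4, 4.5.
h(2.5) ≈ 0.28650, h(3) ≈ 0.22313, h(3.5) ≈ 0.17377, h(4) ≈ 0.13534, h(4.5) ≈ 0.10540.
Sum = Δt · [h(2.5) + h(3) + h(3.5) + h(4) + h(4.5)].
Sum ≈ 0.46207.

0.46207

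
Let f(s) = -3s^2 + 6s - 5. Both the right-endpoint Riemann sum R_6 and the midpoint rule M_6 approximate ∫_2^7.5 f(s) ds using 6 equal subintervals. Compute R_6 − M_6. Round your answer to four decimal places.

R_6 ≈ -343.654514.
M_6 ≈ -283.469618.
R_6 − M_6 ≈ -60.1849.

-60.1849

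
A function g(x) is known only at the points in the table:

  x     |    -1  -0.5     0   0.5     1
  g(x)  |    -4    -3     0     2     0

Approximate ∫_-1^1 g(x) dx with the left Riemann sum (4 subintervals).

Δx = 0.5.
Sum = 0.5·[(-4) + (-3) + 0 + 2] = -2.5.

-2.5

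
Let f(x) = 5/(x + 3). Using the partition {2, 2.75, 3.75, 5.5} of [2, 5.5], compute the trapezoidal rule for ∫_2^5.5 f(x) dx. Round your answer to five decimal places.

Subinterval widths: 0.75, 1, 1.75.
f(2) = 1, f(2.75) = 20/23, f(3.75) = 20/27, f(5.5) = 10/17.
On each subinterval the trapezoid contributes (Δx_i/2)·[f(x_{i-1}) + f(x_i)].
Sum ≈ 2.66909.

2.66909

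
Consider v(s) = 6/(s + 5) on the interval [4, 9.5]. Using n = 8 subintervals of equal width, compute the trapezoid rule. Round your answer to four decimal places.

2.8633

Δs = (9.5 − 4)/8 = 0.6875.
v(4) = 2/3, v(4.6875) = 96/155, v(5.375) = 48/83, v(6.0625) = 32/59, v(6.75) = 24/47, v(7.4375) = 96/199, v(8.125) = 16/35, v(8.8125) = 96/221, v(9.5) = 12/29.
T_8 = (Δs/2)·[v(s_0) + 2v(s_1) + ... + 2v(s_{7}) + v(s_8)].
Sum ≈ 2.8633.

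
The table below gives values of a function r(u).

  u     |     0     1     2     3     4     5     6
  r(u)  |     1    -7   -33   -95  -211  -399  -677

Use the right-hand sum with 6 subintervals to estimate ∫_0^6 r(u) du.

Δu = 1.
Sum = 1·[(-7) + (-33) + (-95) + (-211) + (-399) + (-677)] = -1422.

-1422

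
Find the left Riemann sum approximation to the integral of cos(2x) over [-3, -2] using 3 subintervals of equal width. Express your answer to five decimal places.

0.49876

Δx = (-2 − (-3))/3 = 1/3.
Left endpoints: -3, -8/3, -7/3.
f(-3) ≈ 0.96017, f(-8/3) ≈ 0.58180, f(-7/3) ≈ -0.04571.
Sum = Δx · [f(-3) + f(-8/3) + f(-7/3)].
Sum ≈ 0.49876.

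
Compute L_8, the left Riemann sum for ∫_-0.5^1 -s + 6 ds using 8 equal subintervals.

Δs = (1 − (-0.5))/8 = 0.1875.
Left endpoints: -0.5, -0.3125, -0.125, 0.0625, 0.25, 0.4375, 0.625, 0.8125.
f(-0.5) = 6.5, f(-0.3125) = 6.3125, f(-0.125) = 6.125, f(0.0625) = 5.9375, f(0.25) = 5.75, f(0.4375) = 5.5625, f(0.625) = 5.375, f(0.8125) = 5.1875.
Sum = Δs · [f(-0.5) + f(-0.3125) + f(-0.125) + ...].
Sum = 8.765625.

8.765625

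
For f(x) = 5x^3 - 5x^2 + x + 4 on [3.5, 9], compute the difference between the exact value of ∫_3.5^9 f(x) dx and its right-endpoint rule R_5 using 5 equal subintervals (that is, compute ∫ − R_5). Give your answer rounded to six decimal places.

Exact integral: ∫_3.5^9 f(x) dx ≈ 6926.50520833.
R_5 = 8725.75.
Error ≈ 6926.50520833 − 8725.75 ≈ -1799.244792.

-1799.244792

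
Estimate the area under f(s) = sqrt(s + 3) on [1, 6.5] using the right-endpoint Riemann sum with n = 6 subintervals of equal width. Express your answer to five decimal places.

14.67719

Δs = (6.5 − 1)/6 = 11/12.
Right endpoints: 23/12, 17/6, 3.75, 14/3, 67/12, 6.5.
f(23/12) ≈ 2.21736, f(17/6) ≈ 2.41523, f(3.75) ≈ 2.59808, f(14/3) ≈ 2.76887, f(67/12) ≈ 2.92973, f(6.5) ≈ 3.08221.
Sum = Δs · [f(23/12) + f(17/6) + f(3.75) + ...].
Sum ≈ 14.67719.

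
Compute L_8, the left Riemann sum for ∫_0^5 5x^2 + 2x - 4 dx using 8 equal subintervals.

172.7734375

Δx = (5 − 0)/8 = 0.625.
Left endpoints: 0, 0.625, 1.25, 1.875, 2.5, 3.125, 3.75, 4.375.
f(0) = -4, f(0.625) = -0.796875, f(1.25) = 6.3125, f(1.875) = 17.328125, f(2.5) = 32.25, f(3.125) = 51.078125, f(3.75) = 73.8125, f(4.375) = 100.453125.
Sum = Δx · [f(0) + f(0.625) + f(1.25) + ...].
Sum = 172.7734375.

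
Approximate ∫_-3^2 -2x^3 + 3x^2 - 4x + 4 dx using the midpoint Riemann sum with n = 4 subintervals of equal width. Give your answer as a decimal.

93.59375

Δx = (2 − (-3))/4 = 1.25.
Midpoints: -2.375, -1.125, 0.125, 1.375.
f(-2.375) = 57.21484375, f(-1.125) = 15.14453125, f(0.125) = 3.54296875, f(1.375) = -1.02734375.
Sum = Δx · [f(-2.375) + f(-1.125) + f(0.125) + f(1.375)].
Sum = 93.59375.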